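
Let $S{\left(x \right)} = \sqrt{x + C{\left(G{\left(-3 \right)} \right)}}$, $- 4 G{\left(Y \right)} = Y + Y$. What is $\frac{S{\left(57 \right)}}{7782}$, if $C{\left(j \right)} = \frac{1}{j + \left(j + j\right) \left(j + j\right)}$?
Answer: $\frac{\sqrt{25179}}{163422} \approx 0.00097098$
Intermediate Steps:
$G{\left(Y \right)} = - \frac{Y}{2}$ ($G{\left(Y \right)} = - \frac{Y + Y}{4} = - \frac{2 Y}{4} = - \frac{Y}{2}$)
$C{\left(j \right)} = \frac{1}{j + 4 j^{2}}$ ($C{\left(j \right)} = \frac{1}{j + 2 j 2 j} = \frac{1}{j + 4 j^{2}}$)
$S{\left(x \right)} = \sqrt{\frac{2}{21} + x}$ ($S{\left(x \right)} = \sqrt{x + \frac{1}{\left(- \frac{1}{2}\right) \left(-3\right) \left(1 + 4 \left(\left(- \frac{1}{2}\right) \left(-3\right)\right)\right)}} = \sqrt{x + \frac{1}{\frac{3}{2} \left(1 + 4 \cdot \frac{3}{2}\right)}} = \sqrt{x + \frac{2}{3 \left(1 + 6\right)}} = \sqrt{x + \frac{2}{3 \cdot 7}} = \sqrt{x + \frac{2}{3} \cdot \frac{1}{7}} = \sqrt{x + \frac{2}{21}} = \sqrt{\frac{2}{21} + x}$)
$\frac{S{\left(57 \right)}}{7782} = \frac{\frac{1}{21} \sqrt{42 + 441 \cdot 57}}{7782} = \frac{\sqrt{42 + 25137}}{21} \cdot \frac{1}{7782} = \frac{\sqrt{25179}}{21} \cdot \frac{1}{7782} = \frac{\sqrt{25179}}{163422}$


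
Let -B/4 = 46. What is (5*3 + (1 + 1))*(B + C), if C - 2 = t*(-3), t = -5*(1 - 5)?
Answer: -4114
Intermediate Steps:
B = -184 (B = -4*46 = -184)
t = 20 (t = -5*(-4) = 20)
C = -58 (C = 2 + 20*(-3) = 2 - 60 = -58)
(5*3 + (1 + 1))*(B + C) = (5*3 + (1 + 1))*(-184 - 58) = (15 + 2)*(-242) = 17*(-242) = -4114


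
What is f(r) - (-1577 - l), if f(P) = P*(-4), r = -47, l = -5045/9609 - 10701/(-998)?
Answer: 17023756229/9589782 ≈ 1775.2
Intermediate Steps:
l = 97790999/9589782 (l = -5045*1/9609 - 10701*(-1/998) = -5045/9609 + 10701/998 = 97790999/9589782 ≈ 10.197)
f(P) = -4*P
f(r) - (-1577 - l) = -4*(-47) - (-1577 - 1*97790999/9589782) = 188 - (-1577 - 97790999/9589782) = 188 - 1*(-15220877213/9589782) = 188 + 15220877213/9589782 = 17023756229/9589782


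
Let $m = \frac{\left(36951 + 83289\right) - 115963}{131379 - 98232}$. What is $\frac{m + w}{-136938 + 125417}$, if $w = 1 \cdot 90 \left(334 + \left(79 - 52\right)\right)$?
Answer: $- \frac{1076950307}{381886587} \approx -2.8201$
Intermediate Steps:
$m = \frac{4277}{33147}$ ($m = \frac{120240 - 115963}{33147} = \left(120240 - 115963\right) \frac{1}{33147} = 4277 \cdot \frac{1}{33147} = \frac{4277}{33147} \approx 0.12903$)
$w = 32490$ ($w = 90 \left(334 + \left(79 - 52\right)\right) = 90 \left(334 + 27\right) = 90 \cdot 361 = 32490$)
$\frac{m + w}{-136938 + 125417} = \frac{\frac{4277}{33147} + 32490}{-136938 + 125417} = \frac{1076950307}{33147 \left(-11521\right)} = \frac{1076950307}{33147} \left(- \frac{1}{11521}\right) = - \frac{1076950307}{381886587}$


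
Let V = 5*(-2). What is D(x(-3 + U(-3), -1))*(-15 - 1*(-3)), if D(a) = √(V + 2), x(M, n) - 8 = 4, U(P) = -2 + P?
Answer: -24*I*√2 ≈ -33.941*I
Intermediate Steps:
V = -10
x(M, n) = 12 (x(M, n) = 8 + 4 = 12)
D(a) = 2*I*√2 (D(a) = √(-10 + 2) = √(-8) = 2*I*√2)
D(x(-3 + U(-3), -1))*(-15 - 1*(-3)) = (2*I*√2)*(-15 - 1*(-3)) = (2*I*√2)*(-15 + 3) = (2*I*√2)*(-12) = -24*I*√2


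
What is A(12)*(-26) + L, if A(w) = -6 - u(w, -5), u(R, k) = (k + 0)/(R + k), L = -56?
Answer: 570/7 ≈ 81.429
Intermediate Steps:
u(R, k) = k/(R + k)
A(w) = -6 + 5/(-5 + w) (A(w) = -6 - (-5)/(w - 5) = -6 - (-5)/(-5 + w) = -6 + 5/(-5 + w))
A(12)*(-26) + L = ((35 - 6*12)/(-5 + 12))*(-26) - 56 = ((35 - 72)/7)*(-26) - 56 = ((⅐)*(-37))*(-26) - 56 = -37/7*(-26) - 56 = 962/7 - 56 = 570/7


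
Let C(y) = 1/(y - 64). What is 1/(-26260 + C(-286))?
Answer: -350/9191001 ≈ -3.8081e-5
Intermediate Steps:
C(y) = 1/(-64 + y)
1/(-26260 + C(-286)) = 1/(-26260 + 1/(-64 - 286)) = 1/(-26260 + 1/(-350)) = 1/(-26260 - 1/350) = 1/(-9191001/350) = -350/9191001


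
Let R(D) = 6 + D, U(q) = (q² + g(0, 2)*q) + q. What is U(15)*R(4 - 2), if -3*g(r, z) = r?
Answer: 1920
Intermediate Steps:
g(r, z) = -r/3
U(q) = q + q² (U(q) = (q² + (-⅓*0)*q) + q = (q² + 0*q) + q = (q² + 0) + q = q² + q = q + q²)
U(15)*R(4 - 2) = (15*(1 + 15))*(6 + (4 - 2)) = (15*16)*(6 + 2) = 240*8 = 1920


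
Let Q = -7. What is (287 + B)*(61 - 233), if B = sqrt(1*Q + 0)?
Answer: -49364 - 172*I*sqrt(7) ≈ -49364.0 - 455.07*I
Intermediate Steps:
B = I*sqrt(7) (B = sqrt(1*(-7) + 0) = sqrt(-7 + 0) = sqrt(-7) = I*sqrt(7) ≈ 2.6458*I)
(287 + B)*(61 - 233) = (287 + I*sqrt(7))*(61 - 233) = (287 + I*sqrt(7))*(-172) = -49364 - 172*I*sqrt(7)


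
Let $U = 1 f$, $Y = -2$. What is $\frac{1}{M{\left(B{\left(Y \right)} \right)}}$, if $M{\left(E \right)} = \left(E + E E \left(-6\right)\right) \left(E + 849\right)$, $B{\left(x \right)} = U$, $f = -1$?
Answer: $- \frac{1}{5936} \approx -0.00016846$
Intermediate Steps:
$U = -1$ ($U = 1 \left(-1\right) = -1$)
$B{\left(x \right)} = -1$
$M{\left(E \right)} = \left(849 + E\right) \left(E - 6 E^{2}\right)$ ($M{\left(E \right)} = \left(E + E^{2} \left(-6\right)\right) \left(849 + E\right) = \left(E - 6 E^{2}\right) \left(849 + E\right) = \left(849 + E\right) \left(E - 6 E^{2}\right)$)
$\frac{1}{M{\left(B{\left(Y \right)} \right)}} = \frac{1}{\left(-1\right) \left(849 - -5093 - 6 \left(-1\right)^{2}\right)} = \frac{1}{\left(-1\right) \left(849 + 5093 - 6\right)} = \frac{1}{\left(-1\right) 5936} = \frac{1}{-5936} = - \frac{1}{5936}$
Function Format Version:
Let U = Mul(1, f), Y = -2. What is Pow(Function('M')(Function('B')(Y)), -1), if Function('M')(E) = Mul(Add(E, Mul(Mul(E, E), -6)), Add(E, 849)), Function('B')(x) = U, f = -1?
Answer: Rational(-1, 5936) ≈ -0.00016846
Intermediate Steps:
U = -1 (U = Mul(1, -1) = -1)
Function('B')(x) = -1
Function('M')(E) = Mul(Add(849, E), Add(E, Mul(-6, Pow(E, 2)))) (Function('M')(E) = Mul(Add(E, Mul(Pow(E, 2), -6)), Add(849, E)) = Mul(Add(E, Mul(-6, Pow(E, 2))), Add(849, E)) = Mul(Add(849, E), Add(E, Mul(-6, Pow(E, 2)))))
Pow(Function('M')(Function('B')(Y)), -1) = Pow(Mul(-1, Add(849, Mul(-5093, -1), Mul(-6, Pow(-1, 2)))), -1) = Pow(Mul(-1, Add(849, 5093, Mul(-6, 1))), -1) = Pow(Mul(-1, Add(849, 5093, -6)), -1) = Pow(Mul(-1, 5936), -1) = Pow(-5936, -1) = Rational(-1, 5936)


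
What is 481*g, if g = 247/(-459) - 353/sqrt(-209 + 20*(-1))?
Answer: -118807/459 + 169793*I*sqrt(229)/229 ≈ -258.84 + 11220.0*I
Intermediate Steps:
g = -247/459 + 353*I*sqrt(229)/229 (g = 247*(-1/459) - 353/sqrt(-209 - 20) = -247/459 - 353*(-I*sqrt(229)/229) = -247/459 - (-353)*I*sqrt(229)/229 = -247/459 + 353*I*sqrt(229)/229 ≈ -0.53813 + 23.327*I)
481*g = 481*(-247/459 + 353*I*sqrt(229)/229) = -118807/459 + 169793*I*sqrt(229)/229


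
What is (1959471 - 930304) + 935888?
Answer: 1965055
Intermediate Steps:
(1959471 - 930304) + 935888 = 1029167 + 935888 = 1965055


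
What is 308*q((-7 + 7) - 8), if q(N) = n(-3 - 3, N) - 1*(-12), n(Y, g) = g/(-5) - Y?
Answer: 30184/5 ≈ 6036.8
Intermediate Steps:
n(Y, g) = -Y - g/5 (n(Y, g) = g*(-⅕) - Y = -g/5 - Y = -Y - g/5)
q(N) = 18 - N/5 (q(N) = (-(-3 - 3) - N/5) - 1*(-12) = (-1*(-6) - N/5) + 12 = (6 - N/5) + 12 = 18 - N/5)
308*q((-7 + 7) - 8) = 308*(18 - ((-7 + 7) - 8)/5) = 308*(18 - (0 - 8)/5) = 308*(18 - ⅕*(-8)) = 308*(18 + 8/5) = 308*(98/5) = 30184/5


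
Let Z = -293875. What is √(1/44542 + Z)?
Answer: 13*I*√3449970365982/44542 ≈ 542.1*I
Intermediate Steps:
√(1/44542 + Z) = √(1/44542 - 293875) = √(-13089780249/44542) = 13*I*√3449970365982/44542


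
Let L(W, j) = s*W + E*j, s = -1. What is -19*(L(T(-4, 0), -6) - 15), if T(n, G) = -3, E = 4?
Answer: 684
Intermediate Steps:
L(W, j) = -W + 4*j
-19*(L(T(-4, 0), -6) - 15) = -19*((-1*(-3) + 4*(-6)) - 15) = -19*((3 - 24) - 15) = -19*(-21 - 15) = -19*(-36) = 684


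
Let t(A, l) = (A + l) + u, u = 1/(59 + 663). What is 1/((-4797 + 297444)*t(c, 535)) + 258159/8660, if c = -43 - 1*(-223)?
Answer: 39000971677258183/1308296106937620 ≈ 29.811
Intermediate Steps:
u = 1/722 ≈ 0.0013850
c = 180 (c = -43 + 223 = 180)
t(A, l) = 1/722 + A + l (t(A, l) = (A + l) + 1/722 = 1/722 + A + l)
1/((-4797 + 297444)*t(c, 535)) + 258159/8660 = 1/((-4797 + 297444)*(1/722 + 180 + 535)) + 258159/8660 = 1/(292647*(516231/722)) + 258159*(1/8660) = (1/292647)*(722/516231) + 258159/8660 = 722/151073453457 + 258159/8660 = 39000971677258183/1308296106937620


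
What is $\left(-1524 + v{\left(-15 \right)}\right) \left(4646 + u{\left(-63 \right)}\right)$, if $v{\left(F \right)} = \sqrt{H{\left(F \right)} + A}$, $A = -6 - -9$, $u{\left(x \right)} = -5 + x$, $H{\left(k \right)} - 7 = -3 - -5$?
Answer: $-6976872 + 9156 \sqrt{3} \approx -6.961 \cdot 10^{6}$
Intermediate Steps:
$H{\left(k \right)} = 9$ ($H{\left(k \right)} = 7 - -2 = 7 + \left(-3 + 5\right) = 7 + 2 = 9$)
$A = 3$ ($A = -6 + 9 = 3$)
$v{\left(F \right)} = 2 \sqrt{3}$ ($v{\left(F \right)} = \sqrt{9 + 3} = \sqrt{12} = 2 \sqrt{3}$)
$\left(-1524 + v{\left(-15 \right)}\right) \left(4646 + u{\left(-63 \right)}\right) = \left(-1524 + 2 \sqrt{3}\right) \left(4646 - 68\right) = \left(-1524 + 2 \sqrt{3}\right) 4578 = -6976872 + 9156 \sqrt{3}$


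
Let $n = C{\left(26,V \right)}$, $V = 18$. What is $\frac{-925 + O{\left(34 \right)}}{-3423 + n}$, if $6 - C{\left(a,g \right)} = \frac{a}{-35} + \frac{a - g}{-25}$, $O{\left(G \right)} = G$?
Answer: $\frac{17325}{66421} \approx 0.26084$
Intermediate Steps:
$C{\left(a,g \right)} = 6 - \frac{g}{25} + \frac{12 a}{175}$ ($C{\left(a,g \right)} = 6 - \left(\frac{a}{-35} + \frac{a - g}{-25}\right) = 6 - \left(a \left(- \frac{1}{35}\right) + \left(a - g\right) \left(- \frac{1}{25}\right)\right) = 6 - \left(- \frac{a}{35} - \left(- \frac{g}{25} + \frac{a}{25}\right)\right) = 6 - \left(- \frac{12 a}{175} + \frac{g}{25}\right) = 6 + \left(- \frac{g}{25} + \frac{12 a}{175}\right) = 6 - \frac{g}{25} + \frac{12 a}{175}$)
$n = \frac{1236}{175}$ ($n = 6 - \frac{18}{25} + \frac{12}{175} \cdot 26 = 6 - \frac{18}{25} + \frac{312}{175} = \frac{1236}{175} \approx 7.0629$)
$\frac{-925 + O{\left(34 \right)}}{-3423 + n} = \frac{-925 + 34}{-3423 + \frac{1236}{175}} = - \frac{891}{- \frac{597789}{175}} = \left(-891\right) \left(- \frac{175}{597789}\right) = \frac{17325}{66421}$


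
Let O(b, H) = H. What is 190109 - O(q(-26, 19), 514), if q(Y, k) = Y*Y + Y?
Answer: 189595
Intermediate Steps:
q(Y, k) = Y + Y**2 (q(Y, k) = Y**2 + Y = Y + Y**2)
190109 - O(q(-26, 19), 514) = 190109 - 1*514 = 190109 - 514 = 189595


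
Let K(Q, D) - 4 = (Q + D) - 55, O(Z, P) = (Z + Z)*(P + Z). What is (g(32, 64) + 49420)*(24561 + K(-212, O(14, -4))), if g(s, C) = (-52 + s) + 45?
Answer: 1215259210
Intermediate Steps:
O(Z, P) = 2*Z*(P + Z) (O(Z, P) = (2*Z)*(P + Z) = 2*Z*(P + Z))
g(s, C) = -7 + s
K(Q, D) = -51 + D + Q (K(Q, D) = 4 + ((Q + D) - 55) = 4 + ((D + Q) - 55) = 4 + (-55 + D + Q) = -51 + D + Q)
(g(32, 64) + 49420)*(24561 + K(-212, O(14, -4))) = ((-7 + 32) + 49420)*(24561 + (-51 + 2*14*(-4 + 14) - 212)) = (25 + 49420)*(24561 + (-51 + 2*14*10 - 212)) = 49445*(24561 + (-51 + 280 - 212)) = 49445*(24561 + 17) = 49445*24578 = 1215259210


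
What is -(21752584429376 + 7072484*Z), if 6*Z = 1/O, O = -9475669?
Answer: -618360869841959021390/28427007 ≈ -2.1753e+13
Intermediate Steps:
Z = -1/56854014 (Z = (⅙)/(-9475669) = (⅙)*(-1/9475669) = -1/56854014 ≈ -1.7589e-8)
-(21752584429376 + 7072484*Z) = -7072484/(1/(-1/56854014 + 3075664)) = -7072484/(1/(174863844115295/56854014)) = -7072484/56854014/174863844115295 = -7072484*174863844115295/56854014 = -618360869841959021390/28427007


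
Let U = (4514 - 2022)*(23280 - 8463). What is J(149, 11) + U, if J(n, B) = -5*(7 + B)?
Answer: 36923874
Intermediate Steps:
J(n, B) = -35 - 5*B
U = 36923964 (U = 2492*14817 = 36923964)
J(149, 11) + U = (-35 - 5*11) + 36923964 = (-35 - 55) + 36923964 = -90 + 36923964 = 36923874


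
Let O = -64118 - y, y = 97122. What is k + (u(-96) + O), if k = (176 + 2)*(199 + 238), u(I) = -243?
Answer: -83697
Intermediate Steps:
O = -161240 (O = -64118 - 1*97122 = -64118 - 97122 = -161240)
k = 77786 (k = 178*437 = 77786)
k + (u(-96) + O) = 77786 + (-243 - 161240) = 77786 - 161483 = -83697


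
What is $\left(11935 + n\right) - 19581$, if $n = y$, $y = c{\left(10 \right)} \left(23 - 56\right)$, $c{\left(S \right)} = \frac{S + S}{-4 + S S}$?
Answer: $- \frac{61223}{8} \approx -7652.9$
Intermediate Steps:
$c{\left(S \right)} = \frac{2 S}{-4 + S^{2}}$
$y = - \frac{55}{8}$ ($y = 2 \cdot 10 \frac{1}{-4 + 10^{2}} \left(23 - 56\right) = 2 \cdot 10 \frac{1}{-4 + 100} \left(-33\right) = 2 \cdot 10 \cdot \frac{1}{96} \left(-33\right) = \frac{5}{24} \left(-33\right) = - \frac{55}{8} \approx -6.875$)
$n = - \frac{55}{8} \approx -6.875$
$\left(11935 + n\right) - 19581 = \left(11935 - \frac{55}{8}\right) - 19581 = \frac{95425}{8} - 19581 = - \frac{61223}{8}$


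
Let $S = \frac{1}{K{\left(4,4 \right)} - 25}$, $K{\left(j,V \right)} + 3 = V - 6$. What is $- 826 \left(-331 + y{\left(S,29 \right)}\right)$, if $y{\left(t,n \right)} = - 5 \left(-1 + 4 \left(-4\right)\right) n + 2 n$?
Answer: $-1810592$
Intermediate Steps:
$K{\left(j,V \right)} = -9 + V$ ($K{\left(j,V \right)} = -3 + \left(V - 6\right) = -3 + \left(-6 + V\right) = -9 + V$)
$S = - \frac{1}{30}$ ($S = \frac{1}{\left(-9 + 4\right) - 25} = \frac{1}{-5 - 25} = \frac{1}{-30} = - \frac{1}{30} \approx -0.033333$)
$y{\left(t,n \right)} = 87 n$ ($y{\left(t,n \right)} = - 5 \left(-1 - 16\right) n + 2 n = \left(-5\right) \left(-17\right) n + 2 n = 85 n + 2 n = 87 n$)
$- 826 \left(-331 + y{\left(S,29 \right)}\right) = - 826 \left(-331 + 87 \cdot 29\right) = - 826 \left(-331 + 2523\right) = \left(-826\right) 2192 = -1810592$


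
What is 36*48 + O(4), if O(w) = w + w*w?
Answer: 1748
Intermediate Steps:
O(w) = w + w²
36*48 + O(4) = 36*48 + 4*(1 + 4) = 1728 + 4*5 = 1728 + 20 = 1748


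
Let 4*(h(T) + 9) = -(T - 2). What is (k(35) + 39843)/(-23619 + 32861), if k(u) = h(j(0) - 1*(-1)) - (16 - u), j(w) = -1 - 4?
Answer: 79709/18484 ≈ 4.3123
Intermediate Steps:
j(w) = -5
h(T) = -17/2 - T/4 (h(T) = -9 + (-(T - 2))/4 = -9 + (-(-2 + T))/4 = -9 + (2 - T)/4 = -9 + (½ - T/4) = -17/2 - T/4)
k(u) = -47/2 + u (k(u) = (-17/2 - (-5 - 1*(-1))/4) - (16 - u) = (-17/2 - (-5 + 1)/4) + (-16 + u) = (-17/2 - ¼*(-4)) + (-16 + u) = (-17/2 + 1) + (-16 + u) = -15/2 + (-16 + u) = -47/2 + u)
(k(35) + 39843)/(-23619 + 32861) = ((-47/2 + 35) + 39843)/(-23619 + 32861) = (23/2 + 39843)/9242 = (79709/2)*(1/9242) = 79709/18484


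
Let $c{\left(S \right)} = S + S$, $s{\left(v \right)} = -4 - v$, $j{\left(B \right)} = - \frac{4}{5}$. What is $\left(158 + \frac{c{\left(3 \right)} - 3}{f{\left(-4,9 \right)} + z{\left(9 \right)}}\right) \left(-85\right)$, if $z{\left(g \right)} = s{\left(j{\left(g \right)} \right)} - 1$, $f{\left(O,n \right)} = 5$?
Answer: $- \frac{54995}{4} \approx -13749.0$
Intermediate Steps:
$j{\left(B \right)} = - \frac{4}{5}$ ($j{\left(B \right)} = \left(-4\right) \frac{1}{5} = - \frac{4}{5}$)
$z{\left(g \right)} = - \frac{21}{5}$ ($z{\left(g \right)} = \left(-4 - - \frac{4}{5}\right) - 1 = \left(-4 + \frac{4}{5}\right) - 1 = - \frac{16}{5} - 1 = - \frac{21}{5}$)
$c{\left(S \right)} = 2 S$
$\left(158 + \frac{c{\left(3 \right)} - 3}{f{\left(-4,9 \right)} + z{\left(9 \right)}}\right) \left(-85\right) = \left(158 + \frac{2 \cdot 3 - 3}{5 - \frac{21}{5}}\right) \left(-85\right) = \left(158 + \frac{6 - 3}{\frac{4}{5}}\right) \left(-85\right) = \left(158 + 3 \cdot \frac{5}{4}\right) \left(-85\right) = \left(158 + \frac{15}{4}\right) \left(-85\right) = \frac{647}{4} \left(-85\right) = - \frac{54995}{4}$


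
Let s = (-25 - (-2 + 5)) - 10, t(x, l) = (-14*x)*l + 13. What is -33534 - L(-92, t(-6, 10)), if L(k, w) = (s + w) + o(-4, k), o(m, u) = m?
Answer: -34345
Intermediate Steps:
t(x, l) = 13 - 14*l*x (t(x, l) = -14*l*x + 13 = 13 - 14*l*x)
s = -38 (s = (-25 - 1*3) - 10 = (-25 - 3) - 10 = -28 - 10 = -38)
L(k, w) = -42 + w (L(k, w) = (-38 + w) - 4 = -42 + w)
-33534 - L(-92, t(-6, 10)) = -33534 - (-42 + (13 - 14*10*(-6))) = -33534 - (-42 + (13 + 840)) = -33534 - (-42 + 853) = -33534 - 1*811 = -33534 - 811 = -34345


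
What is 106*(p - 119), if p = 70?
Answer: -5194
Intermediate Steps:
106*(p - 119) = 106*(70 - 119) = 106*(-49) = -5194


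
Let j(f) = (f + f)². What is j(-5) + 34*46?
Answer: 1664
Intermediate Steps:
j(f) = 4*f² (j(f) = (2*f)² = 4*f²)
j(-5) + 34*46 = 4*(-5)² + 34*46 = 4*25 + 1564 = 100 + 1564 = 1664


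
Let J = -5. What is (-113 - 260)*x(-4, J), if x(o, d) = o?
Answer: 1492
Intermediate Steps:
(-113 - 260)*x(-4, J) = (-113 - 260)*(-4) = -373*(-4) = 1492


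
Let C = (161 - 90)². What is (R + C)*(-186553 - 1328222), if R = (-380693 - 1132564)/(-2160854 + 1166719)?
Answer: -1518697598325360/198827 ≈ -7.6383e+9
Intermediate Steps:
R = 1513257/994135 (R = -1513257/(-994135) = -1513257*(-1/994135) = 1513257/994135 ≈ 1.5222)
C = 5041 (C = 71² = 5041)
(R + C)*(-186553 - 1328222) = (1513257/994135 + 5041)*(-186553 - 1328222) = (5012947792/994135)*(-1514775) = -1518697598325360/198827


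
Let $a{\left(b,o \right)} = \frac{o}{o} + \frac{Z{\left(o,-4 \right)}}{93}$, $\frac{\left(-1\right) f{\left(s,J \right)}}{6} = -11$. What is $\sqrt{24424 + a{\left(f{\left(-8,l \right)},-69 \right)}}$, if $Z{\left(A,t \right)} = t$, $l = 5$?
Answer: $\frac{\sqrt{211251453}}{93} \approx 156.28$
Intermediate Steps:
$f{\left(s,J \right)} = 66$ ($f{\left(s,J \right)} = \left(-6\right) \left(-11\right) = 66$)
$a{\left(b,o \right)} = \frac{89}{93}$ ($a{\left(b,o \right)} = \frac{o}{o} - \frac{4}{93} = 1 - \frac{4}{93} = \frac{89}{93}$)
$\sqrt{24424 + a{\left(f{\left(-8,l \right)},-69 \right)}} = \sqrt{24424 + \frac{89}{93}} = \sqrt{\frac{2271521}{93}} = \frac{\sqrt{211251453}}{93}$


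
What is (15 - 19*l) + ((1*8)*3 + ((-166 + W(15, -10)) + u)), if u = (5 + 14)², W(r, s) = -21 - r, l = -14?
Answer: 464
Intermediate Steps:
u = 361 (u = 19² = 361)
(15 - 19*l) + ((1*8)*3 + ((-166 + W(15, -10)) + u)) = (15 - 19*(-14)) + ((1*8)*3 + ((-166 + (-21 - 1*15)) + 361)) = (15 + 266) + (8*3 + ((-166 + (-21 - 15)) + 361)) = 281 + (24 + ((-166 - 36) + 361)) = 281 + (24 + (-202 + 361)) = 281 + (24 + 159) = 281 + 183 = 464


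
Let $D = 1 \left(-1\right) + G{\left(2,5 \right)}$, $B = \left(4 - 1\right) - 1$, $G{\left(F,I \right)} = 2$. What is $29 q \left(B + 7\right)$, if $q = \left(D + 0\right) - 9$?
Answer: $-2088$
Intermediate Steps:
$B = 2$ ($B = 3 - 1 = 2$)
$D = 1$ ($D = 1 \left(-1\right) + 2 = -1 + 2 = 1$)
$q = -8$ ($q = \left(1 + 0\right) - 9 = 1 - 9 = -8$)
$29 q \left(B + 7\right) = 29 \left(-8\right) \left(2 + 7\right) = \left(-232\right) 9 = -2088$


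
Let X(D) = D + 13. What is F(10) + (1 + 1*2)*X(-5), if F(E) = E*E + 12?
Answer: 136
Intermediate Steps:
X(D) = 13 + D
F(E) = 12 + E² (F(E) = E² + 12 = 12 + E²)
F(10) + (1 + 1*2)*X(-5) = (12 + 10²) + (1 + 1*2)*(13 - 5) = (12 + 100) + (1 + 2)*8 = 112 + 3*8 = 112 + 24 = 136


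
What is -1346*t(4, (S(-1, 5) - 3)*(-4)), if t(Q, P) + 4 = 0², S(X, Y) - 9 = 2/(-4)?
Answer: 5384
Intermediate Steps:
S(X, Y) = 17/2 (S(X, Y) = 9 + 2/(-4) = 9 + 2*(-¼) = 9 - ½ = 17/2)
t(Q, P) = -4 (t(Q, P) = -4 + 0² = -4 + 0 = -4)
-1346*t(4, (S(-1, 5) - 3)*(-4)) = -1346*(-4) = 5384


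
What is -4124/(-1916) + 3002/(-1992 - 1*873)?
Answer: 1515857/1372335 ≈ 1.1046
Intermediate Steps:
-4124/(-1916) + 3002/(-1992 - 1*873) = -4124*(-1/1916) + 3002/(-1992 - 873) = 1031/479 + 3002/(-2865) = 1031/479 + 3002*(-1/2865) = 1031/479 - 3002/2865 = 1515857/1372335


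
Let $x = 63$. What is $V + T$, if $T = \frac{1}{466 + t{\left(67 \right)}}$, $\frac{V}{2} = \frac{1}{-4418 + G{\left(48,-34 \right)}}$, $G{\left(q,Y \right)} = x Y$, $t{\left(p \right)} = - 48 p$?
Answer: $- \frac{603}{902000} \approx -0.00066851$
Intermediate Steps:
$G{\left(q,Y \right)} = 63 Y$
$V = - \frac{1}{3280}$ ($V = \frac{2}{-4418 + 63 \left(-34\right)} = \frac{2}{-4418 - 2142} = \frac{2}{-6560} = 2 \left(- \frac{1}{6560}\right) = - \frac{1}{3280} \approx -0.00030488$)
$T = - \frac{1}{2750}$ ($T = \frac{1}{466 - 3216} = \frac{1}{-2750} = - \frac{1}{2750} \approx -0.00036364$)
$V + T = - \frac{1}{3280} - \frac{1}{2750} = - \frac{603}{902000}$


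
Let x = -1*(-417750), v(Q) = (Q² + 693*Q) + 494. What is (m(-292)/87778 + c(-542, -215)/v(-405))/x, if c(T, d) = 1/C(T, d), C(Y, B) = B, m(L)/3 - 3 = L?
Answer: -2706263419/114460297498213125 ≈ -2.3644e-8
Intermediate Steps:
m(L) = 9 + 3*L
v(Q) = 494 + Q² + 693*Q
x = 417750
c(T, d) = 1/d
(m(-292)/87778 + c(-542, -215)/v(-405))/x = ((9 + 3*(-292))/87778 + 1/((-215)*(494 + (-405)² + 693*(-405))))/417750 = ((9 - 876)*(1/87778) - 1/(215*(494 + 164025 - 280665)))*(1/417750) = (-867*1/87778 - 1/215/(-116146))*(1/417750) = (-867/87778 - 1/215*(-1/116146))*(1/417750) = (-867/87778 + 1/24971390)*(1/417750) = -5412526838/547984667855*1/417750 = -2706263419/114460297498213125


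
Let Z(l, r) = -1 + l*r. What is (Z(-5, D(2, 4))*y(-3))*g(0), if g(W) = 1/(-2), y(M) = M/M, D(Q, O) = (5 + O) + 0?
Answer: 23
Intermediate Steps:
D(Q, O) = 5 + O
y(M) = 1
g(W) = -1/2
(Z(-5, D(2, 4))*y(-3))*g(0) = ((-1 - 5*(5 + 4))*1)*(-1/2) = ((-1 - 5*9)*1)*(-1/2) = ((-1 - 45)*1)*(-1/2) = -46*1*(-1/2) = -46*(-1/2) = 23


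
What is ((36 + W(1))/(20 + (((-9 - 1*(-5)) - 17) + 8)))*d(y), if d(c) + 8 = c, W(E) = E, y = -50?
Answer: -2146/7 ≈ -306.57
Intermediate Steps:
d(c) = -8 + c
((36 + W(1))/(20 + (((-9 - 1*(-5)) - 17) + 8)))*d(y) = ((36 + 1)/(20 + (((-9 - 1*(-5)) - 17) + 8)))*(-8 - 50) = (37/(20 + (((-9 + 5) - 17) + 8)))*(-58) = (37/(20 + ((-4 - 17) + 8)))*(-58) = (37/(20 + (-21 + 8)))*(-58) = (37/(20 - 13))*(-58) = (37/7)*(-58) = -2146/7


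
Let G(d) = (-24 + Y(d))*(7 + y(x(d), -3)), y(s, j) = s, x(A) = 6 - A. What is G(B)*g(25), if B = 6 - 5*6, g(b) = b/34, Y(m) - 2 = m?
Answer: -21275/17 ≈ -1251.5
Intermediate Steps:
Y(m) = 2 + m
g(b) = b/34 (g(b) = b*(1/34) = b/34)
B = -24 (B = 6 - 30 = -24)
G(d) = (-22 + d)*(13 - d) (G(d) = (-24 + (2 + d))*(7 + (6 - d)) = (-22 + d)*(13 - d))
G(B)*g(25) = (-286 - 1*(-24)² + 35*(-24))*((1/34)*25) = (-286 - 1*576 - 840)*(25/34) = (-286 - 576 - 840)*(25/34) = -1702*25/34 = -21275/17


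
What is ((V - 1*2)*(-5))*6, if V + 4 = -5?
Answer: 330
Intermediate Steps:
V = -9 (V = -4 - 5 = -9)
((V - 1*2)*(-5))*6 = ((-9 - 1*2)*(-5))*6 = ((-9 - 2)*(-5))*6 = -11*(-5)*6 = 55*6 = 330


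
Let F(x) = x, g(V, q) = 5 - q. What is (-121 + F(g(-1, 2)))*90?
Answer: -10620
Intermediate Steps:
(-121 + F(g(-1, 2)))*90 = (-121 + (5 - 1*2))*90 = (-121 + (5 - 2))*90 = (-121 + 3)*90 = -118*90 = -10620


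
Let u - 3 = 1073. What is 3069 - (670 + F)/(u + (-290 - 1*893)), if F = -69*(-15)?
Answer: 330088/107 ≈ 3084.9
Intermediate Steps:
F = 1035
u = 1076 (u = 3 + 1073 = 1076)
3069 - (670 + F)/(u + (-290 - 1*893)) = 3069 - (670 + 1035)/(1076 + (-290 - 1*893)) = 3069 - 1705/(1076 + (-290 - 893)) = 3069 - 1705/(1076 - 1183) = 3069 - 1705/(-107) = 3069 - 1705*(-1)/107 = 3069 - 1*(-1705/107) = 3069 + 1705/107 = 330088/107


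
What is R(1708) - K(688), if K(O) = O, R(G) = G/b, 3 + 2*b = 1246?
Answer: -851768/1243 ≈ -685.25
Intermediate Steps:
b = 1243/2 (b = -3/2 + (1/2)*1246 = -3/2 + 623 = 1243/2 ≈ 621.50)
R(G) = 2*G/1243 (R(G) = G/(1243/2) = G*(2/1243) = 2*G/1243)
R(1708) - K(688) = (2/1243)*1708 - 1*688 = 3416/1243 - 688 = -851768/1243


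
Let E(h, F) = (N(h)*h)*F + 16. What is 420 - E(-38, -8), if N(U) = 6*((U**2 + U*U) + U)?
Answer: -5197996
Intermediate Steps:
N(U) = 6*U + 12*U**2 (N(U) = 6*((U**2 + U**2) + U) = 6*(2*U**2 + U) = 6*(U + 2*U**2) = 6*U + 12*U**2)
E(h, F) = 16 + 6*F*h**2*(1 + 2*h) (E(h, F) = ((6*h*(1 + 2*h))*h)*F + 16 = (6*h**2*(1 + 2*h))*F + 16 = 6*F*h**2*(1 + 2*h) + 16 = 16 + 6*F*h**2*(1 + 2*h))
420 - E(-38, -8) = 420 - (16 + 6*(-8)*(-38)**2*(1 + 2*(-38))) = 420 - (16 + 6*(-8)*1444*(1 - 76)) = 420 - (16 + 6*(-8)*1444*(-75)) = 420 - (16 + 5198400) = 420 - 1*5198416 = 420 - 5198416 = -5197996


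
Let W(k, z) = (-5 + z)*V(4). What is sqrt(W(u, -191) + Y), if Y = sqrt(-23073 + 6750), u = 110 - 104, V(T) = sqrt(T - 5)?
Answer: sqrt(I*(-196 + sqrt(16323))) ≈ 5.8412 - 5.8412*I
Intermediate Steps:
V(T) = sqrt(-5 + T)
u = 6
Y = I*sqrt(16323) (Y = sqrt(-16323) = I*sqrt(16323) ≈ 127.76*I)
W(k, z) = I*(-5 + z) (W(k, z) = (-5 + z)*sqrt(-5 + 4) = (-5 + z)*sqrt(-1) = (-5 + z)*I = I*(-5 + z))
sqrt(W(u, -191) + Y) = sqrt(I*(-5 - 191) + I*sqrt(16323)) = sqrt(I*(-196) + I*sqrt(16323)) = sqrt(-196*I + I*sqrt(16323))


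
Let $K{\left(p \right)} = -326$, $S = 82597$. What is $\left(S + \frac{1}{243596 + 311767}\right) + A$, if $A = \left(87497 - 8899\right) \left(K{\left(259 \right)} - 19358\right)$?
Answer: $- \frac{859169017102904}{555363} \approx -1.547 \cdot 10^{9}$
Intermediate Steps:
$A = -1547123032$ ($A = \left(87497 - 8899\right) \left(-326 - 19358\right) = 78598 \left(-19684\right) = -1547123032$)
$\left(S + \frac{1}{243596 + 311767}\right) + A = \left(82597 + \frac{1}{243596 + 311767}\right) - 1547123032 = \left(82597 + \frac{1}{555363}\right) - 1547123032 = \frac{45871317712}{555363} - 1547123032 = - \frac{859169017102904}{555363}$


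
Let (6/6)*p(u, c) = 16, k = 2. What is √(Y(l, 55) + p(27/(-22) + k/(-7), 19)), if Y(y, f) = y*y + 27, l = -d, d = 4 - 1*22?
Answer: √367 ≈ 19.157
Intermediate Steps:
p(u, c) = 16
d = -18 (d = 4 - 22 = -18)
l = 18 (l = -1*(-18) = 18)
Y(y, f) = 27 + y² (Y(y, f) = y² + 27 = 27 + y²)
√(Y(l, 55) + p(27/(-22) + k/(-7), 19)) = √((27 + 18²) + 16) = √((27 + 324) + 16) = √(351 + 16) = √367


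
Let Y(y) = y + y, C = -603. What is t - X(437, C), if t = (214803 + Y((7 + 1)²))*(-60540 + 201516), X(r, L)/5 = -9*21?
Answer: 30300113601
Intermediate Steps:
Y(y) = 2*y
X(r, L) = -945 (X(r, L) = 5*(-9*21) = 5*(-189) = -945)
t = 30300112656 (t = (214803 + 2*(7 + 1)²)*(-60540 + 201516) = (214803 + 2*8²)*140976 = (214803 + 2*64)*140976 = (214803 + 128)*140976 = 214931*140976 = 30300112656)
t - X(437, C) = 30300112656 - 1*(-945) = 30300112656 + 945 = 30300113601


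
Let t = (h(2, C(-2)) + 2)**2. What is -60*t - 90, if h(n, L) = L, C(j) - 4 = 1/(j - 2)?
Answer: -8295/4 ≈ -2073.8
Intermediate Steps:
C(j) = 4 + 1/(-2 + j) (C(j) = 4 + 1/(j - 2) = 4 + 1/(-2 + j))
t = 529/16 (t = ((-7 + 4*(-2))/(-2 - 2) + 2)**2 = ((-7 - 8)/(-4) + 2)**2 = (-1/4*(-15) + 2)**2 = (15/4 + 2)**2 = (23/4)**2 = 529/16 ≈ 33.063)
-60*t - 90 = -60*529/16 - 90 = -7935/4 - 90 = -8295/4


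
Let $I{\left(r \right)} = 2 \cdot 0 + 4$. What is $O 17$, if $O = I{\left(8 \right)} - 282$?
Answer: $-4726$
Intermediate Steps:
$I{\left(r \right)} = 4$ ($I{\left(r \right)} = 0 + 4 = 4$)
$O = -278$ ($O = 4 - 282 = -278$)
$O 17 = \left(-278\right) 17 = -4726$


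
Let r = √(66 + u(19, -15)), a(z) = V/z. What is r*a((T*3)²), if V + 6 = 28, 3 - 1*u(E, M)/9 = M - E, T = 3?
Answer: 22*√399/81 ≈ 5.4253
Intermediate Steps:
u(E, M) = 27 - 9*M + 9*E (u(E, M) = 27 - 9*(M - E) = 27 + (-9*M + 9*E) = 27 - 9*M + 9*E)
V = 22 (V = -6 + 28 = 22)
a(z) = 22/z
r = √399 (r = √(66 + (27 - 9*(-15) + 9*19)) = √(66 + (27 + 135 + 171)) = √(66 + 333) = √399 ≈ 19.975)
r*a((T*3)²) = √399*(22/((3*3)²)) = √399*(22/(9²)) = √399*(22/81) = 22*√399/81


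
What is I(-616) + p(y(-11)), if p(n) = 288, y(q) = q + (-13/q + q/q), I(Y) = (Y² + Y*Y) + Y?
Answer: 758584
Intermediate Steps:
I(Y) = Y + 2*Y² (I(Y) = (Y² + Y²) + Y = 2*Y² + Y = Y + 2*Y²)
y(q) = 1 + q - 13/q (y(q) = q + (-13/q + 1) = q + (1 - 13/q) = 1 + q - 13/q)
I(-616) + p(y(-11)) = -616*(1 + 2*(-616)) + 288 = -616*(1 - 1232) + 288 = -616*(-1231) + 288 = 758296 + 288 = 758584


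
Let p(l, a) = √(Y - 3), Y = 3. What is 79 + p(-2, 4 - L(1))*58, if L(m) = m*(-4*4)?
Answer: 79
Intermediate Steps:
L(m) = -16*m (L(m) = m*(-16) = -16*m)
p(l, a) = 0 (p(l, a) = √(3 - 3) = √0 = 0)
79 + p(-2, 4 - L(1))*58 = 79 + 0*58 = 79 + 0 = 79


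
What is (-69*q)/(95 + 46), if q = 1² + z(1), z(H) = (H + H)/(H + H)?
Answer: -46/47 ≈ -0.97872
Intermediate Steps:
z(H) = 1 (z(H) = (2*H)/((2*H)) = (2*H)*(1/(2*H)) = 1)
q = 2 (q = 1² + 1 = 1 + 1 = 2)
(-69*q)/(95 + 46) = (-69*2)/(95 + 46) = -138/141 = -138*1/141 = -46/47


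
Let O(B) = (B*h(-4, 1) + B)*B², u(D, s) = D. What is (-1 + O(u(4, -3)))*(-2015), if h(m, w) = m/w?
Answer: 388895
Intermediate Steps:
O(B) = -3*B³ (O(B) = (B*(-4/1) + B)*B² = (B*(-4*1) + B)*B² = (B*(-4) + B)*B² = (-4*B + B)*B² = (-3*B)*B² = -3*B³)
(-1 + O(u(4, -3)))*(-2015) = (-1 - 3*4³)*(-2015) = (-1 - 3*64)*(-2015) = (-1 - 192)*(-2015) = -193*(-2015) = 388895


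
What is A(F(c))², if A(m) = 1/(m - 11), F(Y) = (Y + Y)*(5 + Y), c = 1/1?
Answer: 1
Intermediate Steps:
c = 1
F(Y) = 2*Y*(5 + Y) (F(Y) = (2*Y)*(5 + Y) = 2*Y*(5 + Y))
A(m) = 1/(-11 + m)
A(F(c))² = (1/(-11 + 2*1*(5 + 1)))² = (1/(-11 + 2*1*6))² = (1/(-11 + 12))² = (1/1)² = 1² = 1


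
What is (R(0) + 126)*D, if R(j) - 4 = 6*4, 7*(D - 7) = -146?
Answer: -2134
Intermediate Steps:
D = -97/7 (D = 7 + (⅐)*(-146) = 7 - 146/7 = -97/7 ≈ -13.857)
R(j) = 28 (R(j) = 4 + 6*4 = 4 + 24 = 28)
(R(0) + 126)*D = (28 + 126)*(-97/7) = 154*(-97/7) = -2134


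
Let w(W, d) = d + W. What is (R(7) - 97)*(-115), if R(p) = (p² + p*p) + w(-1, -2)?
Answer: 230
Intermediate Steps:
w(W, d) = W + d
R(p) = -3 + 2*p² (R(p) = (p² + p*p) + (-1 - 2) = (p² + p²) - 3 = 2*p² - 3 = -3 + 2*p²)
(R(7) - 97)*(-115) = ((-3 + 2*7²) - 97)*(-115) = ((-3 + 2*49) - 97)*(-115) = ((-3 + 98) - 97)*(-115) = (95 - 97)*(-115) = -2*(-115) = 230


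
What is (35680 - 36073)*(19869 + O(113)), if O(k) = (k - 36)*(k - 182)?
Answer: -5720508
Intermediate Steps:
O(k) = (-182 + k)*(-36 + k) (O(k) = (-36 + k)*(-182 + k) = (-182 + k)*(-36 + k))
(35680 - 36073)*(19869 + O(113)) = (35680 - 36073)*(19869 + (6552 + 113² - 218*113)) = -393*(19869 + (6552 + 12769 - 24634)) = -393*(19869 - 5313) = -393*14556 = -5720508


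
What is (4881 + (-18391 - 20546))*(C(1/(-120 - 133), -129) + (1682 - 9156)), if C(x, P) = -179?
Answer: 260630568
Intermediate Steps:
(4881 + (-18391 - 20546))*(C(1/(-120 - 133), -129) + (1682 - 9156)) = (4881 + (-18391 - 20546))*(-179 + (1682 - 9156)) = (4881 - 38937)*(-179 - 7474) = -34056*(-7653) = 260630568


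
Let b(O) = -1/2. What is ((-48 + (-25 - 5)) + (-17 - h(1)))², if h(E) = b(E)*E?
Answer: 35721/4 ≈ 8930.3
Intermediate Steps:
b(O) = -½ (b(O) = -1*½ = -½)
h(E) = -E/2
((-48 + (-25 - 5)) + (-17 - h(1)))² = ((-48 + (-25 - 5)) + (-17 - (-1)/2))² = ((-48 - 30) + (-17 - 1*(-½)))² = (-78 + (-17 + ½))² = (-78 - 33/2)² = (-189/2)² = 35721/4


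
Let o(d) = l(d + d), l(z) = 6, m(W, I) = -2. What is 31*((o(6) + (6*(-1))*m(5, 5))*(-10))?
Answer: -5580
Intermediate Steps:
o(d) = 6
31*((o(6) + (6*(-1))*m(5, 5))*(-10)) = 31*((6 + (6*(-1))*(-2))*(-10)) = 31*((6 - 6*(-2))*(-10)) = 31*((6 + 12)*(-10)) = 31*(18*(-10)) = 31*(-180) = -5580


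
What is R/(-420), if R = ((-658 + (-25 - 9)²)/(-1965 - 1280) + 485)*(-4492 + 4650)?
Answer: -17756119/97350 ≈ -182.39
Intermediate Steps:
R = 248585666/3245 (R = ((-658 + (-34)²)/(-3245) + 485)*158 = ((-658 + 1156)*(-1/3245) + 485)*158 = (498*(-1/3245) + 485)*158 = (-498/3245 + 485)*158 = (1573327/3245)*158 = 248585666/3245 ≈ 76606.)
R/(-420) = (248585666/3245)/(-420) = (248585666/3245)*(-1/420) = -17756119/97350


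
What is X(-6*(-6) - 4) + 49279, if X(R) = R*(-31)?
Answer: 48287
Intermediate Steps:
X(R) = -31*R
X(-6*(-6) - 4) + 49279 = -31*(-6*(-6) - 4) + 49279 = -31*(36 - 4) + 49279 = -31*32 + 49279 = -992 + 49279 = 48287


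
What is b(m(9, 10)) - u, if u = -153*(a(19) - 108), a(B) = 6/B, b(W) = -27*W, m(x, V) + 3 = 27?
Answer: -325350/19 ≈ -17124.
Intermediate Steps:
m(x, V) = 24 (m(x, V) = -3 + 27 = 24)
u = 313038/19 (u = -153*(6/19 - 108) = -153*(-2046/19) = 313038/19 ≈ 16476.)
b(m(9, 10)) - u = -27*24 - 1*313038/19 = -648 - 313038/19 = -325350/19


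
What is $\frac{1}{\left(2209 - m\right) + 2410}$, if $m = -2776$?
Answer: $\frac{1}{7395} \approx 0.00013523$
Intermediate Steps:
$\frac{1}{\left(2209 - m\right) + 2410} = \frac{1}{\left(2209 - -2776\right) + 2410} = \frac{1}{\left(2209 + 2776\right) + 2410} = \frac{1}{4985 + 2410} = \frac{1}{7395}$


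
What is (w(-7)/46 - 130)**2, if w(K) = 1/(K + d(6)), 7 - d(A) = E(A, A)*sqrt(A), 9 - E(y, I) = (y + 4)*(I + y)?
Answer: (3982680 - sqrt(6))**2/938564496 ≈ 16900.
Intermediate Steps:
E(y, I) = 9 - (4 + y)*(I + y) (E(y, I) = 9 - (y + 4)*(I + y) = 9 - (4 + y)*(I + y))
d(A) = 7 - sqrt(A)*(9 - 8*A - 2*A**2) (d(A) = 7 - (9 - A**2 - 4*A - 4*A - A*A)*sqrt(A) = 7 - (9 - A**2 - 4*A - 4*A - A**2)*sqrt(A) = 7 - (9 - 8*A - 2*A**2)*sqrt(A) = 7 - sqrt(A)*(9 - 8*A - 2*A**2))
w(K) = 1/(7 + K + 111*sqrt(6)) (w(K) = 1/(K + (7 + sqrt(6)*(-9 + 2*6**2 + 8*6))) = 1/(K + (7 + sqrt(6)*(-9 + 2*36 + 48))) = 1/(K + (7 + sqrt(6)*(-9 + 72 + 48))) = 1/(K + (7 + sqrt(6)*111)) = 1/(K + (7 + 111*sqrt(6))) = 1/(7 + K + 111*sqrt(6)))
(w(-7)/46 - 130)**2 = (1/((7 - 7 + 111*sqrt(6))*46) - 130)**2 = ((1/46)/(111*sqrt(6)) - 130)**2 = ((sqrt(6)/666)*(1/46) - 130)**2 = (sqrt(6)/30636 - 130)**2 = (-130 + sqrt(6)/30636)**2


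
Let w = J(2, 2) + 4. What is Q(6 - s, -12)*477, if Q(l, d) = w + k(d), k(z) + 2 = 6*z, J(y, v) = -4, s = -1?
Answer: -35298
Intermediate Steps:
k(z) = -2 + 6*z
w = 0 (w = -4 + 4 = 0)
Q(l, d) = -2 + 6*d (Q(l, d) = 0 + (-2 + 6*d) = -2 + 6*d)
Q(6 - s, -12)*477 = (-2 + 6*(-12))*477 = (-2 - 72)*477 = -74*477 = -35298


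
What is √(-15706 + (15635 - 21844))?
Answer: 3*I*√2435 ≈ 148.04*I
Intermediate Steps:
√(-15706 + (15635 - 21844)) = √(-15706 - 6209) = √(-21915) = 3*I*√2435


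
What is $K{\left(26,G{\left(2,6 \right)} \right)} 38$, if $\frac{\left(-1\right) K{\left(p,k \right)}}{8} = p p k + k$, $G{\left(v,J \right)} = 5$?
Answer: $-1029040$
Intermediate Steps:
$K{\left(p,k \right)} = - 8 k - 8 k p^{2}$ ($K{\left(p,k \right)} = - 8 \left(p p k + k\right) = - 8 \left(p^{2} k + k\right) = - 8 \left(k p^{2} + k\right) = - 8 \left(k + k p^{2}\right) = - 8 k - 8 k p^{2}$)
$K{\left(26,G{\left(2,6 \right)} \right)} 38 = \left(-8\right) 5 \left(1 + 26^{2}\right) 38 = \left(-8\right) 5 \left(1 + 676\right) 38 = \left(-8\right) 5 \cdot 677 \cdot 38 = \left(-27080\right) 38 = -1029040$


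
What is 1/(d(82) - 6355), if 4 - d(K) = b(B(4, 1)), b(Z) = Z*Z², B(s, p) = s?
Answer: -1/6415 ≈ -0.00015588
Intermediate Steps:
b(Z) = Z³
d(K) = -60 (d(K) = 4 - 1*4³ = 4 - 1*64 = 4 - 64 = -60)
1/(d(82) - 6355) = 1/(-60 - 6355) = 1/(-6415) = -1/6415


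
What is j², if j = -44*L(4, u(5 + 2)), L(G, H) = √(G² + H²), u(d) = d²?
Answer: 4679312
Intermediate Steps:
j = -44*√2417 (j = -44*√(4² + ((5 + 2)²)²) = -44*√(16 + (7²)²) = -44*√(16 + 49²) = -44*√(16 + 2401) = -44*√2417 ≈ -2163.2)
j² = (-44*√2417)² = 4679312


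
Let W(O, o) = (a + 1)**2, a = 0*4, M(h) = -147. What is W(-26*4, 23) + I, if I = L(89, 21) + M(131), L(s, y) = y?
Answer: -125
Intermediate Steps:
a = 0
I = -126 (I = 21 - 147 = -126)
W(O, o) = 1 (W(O, o) = (0 + 1)**2 = 1**2 = 1)
W(-26*4, 23) + I = 1 - 126 = -125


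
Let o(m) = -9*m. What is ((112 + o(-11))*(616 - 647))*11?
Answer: -71951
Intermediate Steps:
((112 + o(-11))*(616 - 647))*11 = ((112 - 9*(-11))*(616 - 647))*11 = ((112 + 99)*(-31))*11 = (211*(-31))*11 = -6541*11 = -71951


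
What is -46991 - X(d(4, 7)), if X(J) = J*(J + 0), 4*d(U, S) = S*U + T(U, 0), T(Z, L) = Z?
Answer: -47055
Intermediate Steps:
d(U, S) = U/4 + S*U/4 (d(U, S) = (S*U + U)/4 = (U + S*U)/4 = U/4 + S*U/4)
X(J) = J² (X(J) = J*J = J²)
-46991 - X(d(4, 7)) = -46991 - ((¼)*4*(1 + 7))² = -46991 - ((¼)*4*8)² = -46991 - 1*8² = -46991 - 1*64 = -46991 - 64 = -47055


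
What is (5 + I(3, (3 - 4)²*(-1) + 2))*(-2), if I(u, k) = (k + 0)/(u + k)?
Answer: -21/2 ≈ -10.500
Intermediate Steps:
I(u, k) = k/(k + u)
(5 + I(3, (3 - 4)²*(-1) + 2))*(-2) = (5 + ((3 - 4)²*(-1) + 2)/(((3 - 4)²*(-1) + 2) + 3))*(-2) = (5 + ((-1)²*(-1) + 2)/(((-1)²*(-1) + 2) + 3))*(-2) = (5 + (1*(-1) + 2)/((1*(-1) + 2) + 3))*(-2) = (5 + (-1 + 2)/((-1 + 2) + 3))*(-2) = (5 + 1/(1 + 3))*(-2) = (5 + 1/4)*(-2) = (5 + 1*(¼))*(-2) = (5 + ¼)*(-2) = (21/4)*(-2) = -21/2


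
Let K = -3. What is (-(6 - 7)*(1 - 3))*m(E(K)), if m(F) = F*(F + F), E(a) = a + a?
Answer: -144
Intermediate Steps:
E(a) = 2*a
m(F) = 2*F**2 (m(F) = F*(2*F) = 2*F**2)
(-(6 - 7)*(1 - 3))*m(E(K)) = (-(6 - 7)*(1 - 3))*(2*(2*(-3))**2) = (-(-1)*(-2))*(2*(-6)**2) = (-1*2)*(2*36) = -2*72 = -144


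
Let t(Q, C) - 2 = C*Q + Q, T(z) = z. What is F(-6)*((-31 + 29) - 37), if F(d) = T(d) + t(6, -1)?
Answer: 156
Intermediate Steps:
t(Q, C) = 2 + Q + C*Q (t(Q, C) = 2 + (C*Q + Q) = 2 + (Q + C*Q) = 2 + Q + C*Q)
F(d) = 2 + d (F(d) = d + (2 + 6 - 1*6) = d + (2 + 6 - 6) = d + 2 = 2 + d)
F(-6)*((-31 + 29) - 37) = (2 - 6)*((-31 + 29) - 37) = -4*(-2 - 37) = -4*(-39) = 156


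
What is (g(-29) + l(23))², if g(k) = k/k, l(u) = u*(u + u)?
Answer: 1121481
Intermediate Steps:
l(u) = 2*u² (l(u) = u*(2*u) = 2*u²)
g(k) = 1
(g(-29) + l(23))² = (1 + 2*23²)² = (1 + 2*529)² = (1 + 1058)² = 1059² = 1121481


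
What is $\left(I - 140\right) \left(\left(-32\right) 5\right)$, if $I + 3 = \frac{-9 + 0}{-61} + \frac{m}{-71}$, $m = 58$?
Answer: $\frac{99557120}{4331} \approx 22987.0$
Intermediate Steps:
$I = - \frac{15892}{4331}$ ($I = -3 + \left(\frac{-9 + 0}{-61} + \frac{58}{-71}\right) = -3 + \left(\left(-9\right) \left(- \frac{1}{61}\right) + 58 \left(- \frac{1}{71}\right)\right) = -3 + \left(\frac{9}{61} - \frac{58}{71}\right) = -3 - \frac{2899}{4331} = - \frac{15892}{4331} \approx -3.6694$)
$\left(I - 140\right) \left(\left(-32\right) 5\right) = \left(- \frac{15892}{4331} - 140\right) \left(\left(-32\right) 5\right) = \left(- \frac{622232}{4331}\right) \left(-160\right) = \frac{99557120}{4331}$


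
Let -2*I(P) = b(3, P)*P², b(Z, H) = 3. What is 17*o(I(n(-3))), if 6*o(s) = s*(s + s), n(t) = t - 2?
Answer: 31875/4 ≈ 7968.8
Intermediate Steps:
n(t) = -2 + t
I(P) = -3*P²/2
o(s) = s²/3 (o(s) = (s*(s + s))/6 = (s*(2*s))/6 = (2*s²)/6 = s²/3)
17*o(I(n(-3))) = 17*((-3*(-2 - 3)²/2)²/3) = 17*((-3/2*(-5)²)²/3) = 17*((-3/2*25)²/3) = 17*((-75/2)²/3) = 17*((⅓)*(5625/4)) = 17*(1875/4) = 31875/4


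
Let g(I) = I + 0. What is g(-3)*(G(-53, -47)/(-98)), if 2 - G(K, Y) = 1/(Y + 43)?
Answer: 27/392 ≈ 0.068878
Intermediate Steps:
G(K, Y) = 2 - 1/(43 + Y) (G(K, Y) = 2 - 1/(Y + 43) = 2 - 1/(43 + Y))
g(I) = I
g(-3)*(G(-53, -47)/(-98)) = -3*(85 + 2*(-47))/(43 - 47)/(-98) = -3*(85 - 94)/(-4)*(-1)/98 = -3*(-¼*(-9))*(-1)/98 = -27*(-1)/(4*98) = -3*(-9/392) = 27/392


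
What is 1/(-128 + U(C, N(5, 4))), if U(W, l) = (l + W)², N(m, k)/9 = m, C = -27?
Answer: 1/196 ≈ 0.0051020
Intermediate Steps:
N(m, k) = 9*m
U(W, l) = (W + l)²
1/(-128 + U(C, N(5, 4))) = 1/(-128 + (-27 + 9*5)²) = 1/(-128 + (-27 + 45)²) = 1/(-128 + 18²) = 1/(-128 + 324) = 1/196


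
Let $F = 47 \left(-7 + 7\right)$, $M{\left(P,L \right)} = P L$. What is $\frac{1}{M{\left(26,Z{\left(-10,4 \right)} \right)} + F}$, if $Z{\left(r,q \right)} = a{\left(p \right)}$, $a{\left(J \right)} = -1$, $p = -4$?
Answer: $- \frac{1}{26} \approx -0.038462$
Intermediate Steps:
$Z{\left(r,q \right)} = -1$
$M{\left(P,L \right)} = L P$
$F = 0$ ($F = 47 \cdot 0 = 0$)
$\frac{1}{M{\left(26,Z{\left(-10,4 \right)} \right)} + F} = \frac{1}{\left(-1\right) 26 + 0} = \frac{1}{-26 + 0} = \frac{1}{-26} = - \frac{1}{26}$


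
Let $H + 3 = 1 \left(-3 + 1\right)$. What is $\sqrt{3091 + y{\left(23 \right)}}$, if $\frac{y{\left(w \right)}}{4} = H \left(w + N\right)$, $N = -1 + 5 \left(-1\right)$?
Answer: $\sqrt{2751} \approx 52.45$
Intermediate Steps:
$H = -5$ ($H = -3 + 1 \left(-3 + 1\right) = -3 + 1 \left(-2\right) = -3 - 2 = -5$)
$N = -6$ ($N = -1 - 5 = -6$)
$y{\left(w \right)} = 120 - 20 w$ ($y{\left(w \right)} = 4 \left(- 5 \left(w - 6\right)\right) = 4 \left(- 5 \left(-6 + w\right)\right) = 4 \left(30 - 5 w\right) = 120 - 20 w$)
$\sqrt{3091 + y{\left(23 \right)}} = \sqrt{3091 + \left(120 - 460\right)} = \sqrt{3091 - 340} = \sqrt{2751}$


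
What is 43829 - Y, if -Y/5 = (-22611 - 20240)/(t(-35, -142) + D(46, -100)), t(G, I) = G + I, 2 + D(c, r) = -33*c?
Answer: 74592068/1697 ≈ 43955.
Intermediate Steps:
D(c, r) = -2 - 33*c
Y = -214255/1697 (Y = -5*(-22611 - 20240)/((-35 - 142) + (-2 - 33*46)) = -(-214255)/(-177 + (-2 - 1518)) = -(-214255)/(-177 - 1520) = -(-214255)/(-1697) = -(-214255)*(-1)/1697 = -5*42851/1697 = -214255/1697 ≈ -126.26)
43829 - Y = 43829 - 1*(-214255/1697) = 43829 + 214255/1697 = 74592068/1697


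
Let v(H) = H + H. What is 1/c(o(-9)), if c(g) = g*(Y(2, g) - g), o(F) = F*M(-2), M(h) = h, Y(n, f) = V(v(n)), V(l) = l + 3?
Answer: -1/198 ≈ -0.0050505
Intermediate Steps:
v(H) = 2*H
V(l) = 3 + l
Y(n, f) = 3 + 2*n
o(F) = -2*F (o(F) = F*(-2) = -2*F)
c(g) = g*(7 - g) (c(g) = g*((3 + 2*2) - g) = g*((3 + 4) - g) = g*(7 - g))
1/c(o(-9)) = 1/((-2*(-9))*(7 - (-2)*(-9))) = 1/(18*(7 - 1*18)) = 1/(18*(7 - 18)) = 1/(18*(-11)) = 1/(-198) = -1/198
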